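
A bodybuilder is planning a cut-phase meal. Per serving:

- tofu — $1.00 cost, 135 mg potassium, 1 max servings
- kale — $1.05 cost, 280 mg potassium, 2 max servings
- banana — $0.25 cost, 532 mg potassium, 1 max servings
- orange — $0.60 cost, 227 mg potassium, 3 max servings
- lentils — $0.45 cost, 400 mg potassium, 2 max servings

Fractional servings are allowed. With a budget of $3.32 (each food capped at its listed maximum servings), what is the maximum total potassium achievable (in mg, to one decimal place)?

Potassium per dollar: banana 2128, lentils 888.9, orange 378.3, kale 266.7, tofu 135.
Take 1 serving of banana: spends $0.25, +532.0 mg potassium (running total 532.0 mg).
Take 2 servings of lentils: spends $0.90, +800.0 mg potassium (running total 1332.0 mg).
Take 3 servings of orange: spends $1.80, +681.0 mg potassium (running total 2013.0 mg).
Take 0.3524 servings of kale: spends $0.37, +98.7 mg potassium (running total 2111.7 mg).
Filling greedily by potassium-per-dollar is optimal for one linear limit, giving 2111.7 mg.

2111.7 mg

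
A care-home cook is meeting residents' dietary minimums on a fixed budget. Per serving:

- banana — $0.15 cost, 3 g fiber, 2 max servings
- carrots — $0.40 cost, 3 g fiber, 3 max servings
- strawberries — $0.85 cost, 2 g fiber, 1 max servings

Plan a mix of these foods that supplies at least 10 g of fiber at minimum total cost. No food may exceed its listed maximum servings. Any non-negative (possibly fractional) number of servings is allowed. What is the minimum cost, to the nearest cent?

Cost per g of fiber: banana $0.0500, carrots $0.1333, strawberries $0.4250.
Take 2 servings of banana: +6.0 g fiber for $0.30 (total $0.30, still need 4.0 g).
Take 1.333 servings of carrots: +4.0 g fiber for $0.53 (total $0.83, still need 0.0 g).
Filling from the cheapest source first is optimal under one linear minimum: $0.83.

$0.83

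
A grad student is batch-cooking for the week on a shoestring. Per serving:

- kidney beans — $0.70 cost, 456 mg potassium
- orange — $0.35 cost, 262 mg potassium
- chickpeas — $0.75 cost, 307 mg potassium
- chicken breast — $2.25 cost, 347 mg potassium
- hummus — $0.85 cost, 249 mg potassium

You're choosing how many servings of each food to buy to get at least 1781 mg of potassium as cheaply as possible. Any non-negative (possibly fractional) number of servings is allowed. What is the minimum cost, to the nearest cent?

$2.38

Cost per mg of potassium: orange $0.0013, kidney beans $0.0015, chickpeas $0.0024, hummus $0.0034, chicken breast $0.0065.
With no serving limits, use only orange: 1781 mg / 262 mg = 6.798 servings × $0.35 = $2.38.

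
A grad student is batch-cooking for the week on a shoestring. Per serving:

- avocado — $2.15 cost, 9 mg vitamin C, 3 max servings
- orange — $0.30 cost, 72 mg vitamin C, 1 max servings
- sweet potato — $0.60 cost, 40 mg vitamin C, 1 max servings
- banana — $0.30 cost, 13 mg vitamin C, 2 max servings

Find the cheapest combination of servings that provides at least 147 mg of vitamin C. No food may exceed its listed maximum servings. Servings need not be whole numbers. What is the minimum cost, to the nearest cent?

Cost per mg of vitamin C: orange $0.0042, sweet potato $0.0150, banana $0.0231, avocado $0.2389.
Take 1 serving of orange: +72.0 mg vitamin C for $0.30 (total $0.30, still need 75.0 mg).
Take 1 serving of sweet potato: +40.0 mg vitamin C for $0.60 (total $0.90, still need 35.0 mg).
Take 2 servings of banana: +26.0 mg vitamin C for $0.60 (total $1.50, still need 9.0 mg).
Take 1 serving of avocado: +9.0 mg vitamin C for $2.15 (total $3.65, still need 0.0 mg).
Greedy by cheapest-per-mg is optimal for a single linear constraint, so the minimum cost is $3.65.

$3.65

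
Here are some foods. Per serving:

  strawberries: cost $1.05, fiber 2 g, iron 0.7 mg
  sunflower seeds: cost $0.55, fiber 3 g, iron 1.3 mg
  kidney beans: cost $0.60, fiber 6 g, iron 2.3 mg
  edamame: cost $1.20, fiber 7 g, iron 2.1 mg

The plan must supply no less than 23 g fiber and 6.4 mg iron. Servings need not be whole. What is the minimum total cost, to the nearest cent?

$2.30

A basic optimal solution has at most two foods positive. Try each food alone and each pair with both targets met exactly.
strawberries only: max(23/2, 6.4/0.7) = 11.5 servings → $12.07.
sunflower seeds only: max(23/3, 6.4/1.3) = 7.667 servings → $4.22.
kidney beans only: max(23/6, 6.4/2.3) = 3.833 servings → $2.30.
edamame only: max(23/7, 6.4/2.1) = 3.286 servings → $3.94.
strawberries + sunflower seeds: intersection lies outside the first quadrant.
strawberries + kidney beans: the both-tight solution has a negative serving — not a feasible corner.
strawberries + edamame: intersection lies outside the first quadrant.
sunflower seeds + kidney beans: the both-tight solution has a negative serving — not a feasible corner.
sunflower seeds + edamame: intersection lies outside the first quadrant.
kidney beans + edamame: the both-tight solution has a negative serving — not a feasible corner.
The minimum over all feasible corners is $2.30.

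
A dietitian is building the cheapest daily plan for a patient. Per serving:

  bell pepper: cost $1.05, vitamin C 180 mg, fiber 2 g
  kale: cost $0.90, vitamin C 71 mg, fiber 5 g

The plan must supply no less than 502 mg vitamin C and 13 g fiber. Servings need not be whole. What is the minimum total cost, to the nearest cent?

$3.78

Check every corner: each single food scaled to meet both minima, and each pair solved so both constraints bind.
bell pepper only: max(502/180, 13/2) = 6.5 servings → $6.83.
kale only: max(502/71, 13/5) = 7.07 servings → $6.36.
bell pepper + kale with both tight: 2.094 servings and 1.763 servings → $3.78.
The minimum over all feasible corners is $3.78.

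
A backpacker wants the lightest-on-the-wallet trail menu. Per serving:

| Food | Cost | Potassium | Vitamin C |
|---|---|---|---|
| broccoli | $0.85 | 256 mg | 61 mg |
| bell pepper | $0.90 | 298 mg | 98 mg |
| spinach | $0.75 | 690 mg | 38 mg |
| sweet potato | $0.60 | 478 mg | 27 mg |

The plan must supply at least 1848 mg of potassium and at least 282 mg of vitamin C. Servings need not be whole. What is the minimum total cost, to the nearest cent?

A basic optimal solution has at most two foods positive. Try each food alone and each pair with both targets met exactly.
broccoli only: max(1848/256, 282/61) = 7.219 servings → $6.14.
bell pepper only: max(1848/298, 282/98) = 6.201 servings → $5.58.
spinach only: max(1848/690, 282/38) = 7.421 servings → $5.57.
sweet potato only: max(1848/478, 282/27) = 10.44 servings → $6.27.
broccoli + bell pepper with both targets exact would need a negative amount; discard.
broccoli + spinach with both tight: 3.843 servings and 1.253 servings → $4.21.
broccoli + sweet potato with both tight: 3.816 servings and 1.822 servings → $4.34.
bell pepper + spinach with both tight: 2.209 servings and 1.724 servings → $3.28.
bell pepper + sweet potato with both tight: 2.188 servings and 2.502 servings → $3.47.
spinach + sweet potato: intersection lies outside the first quadrant.
Cheapest feasible corner: $3.28.

$3.28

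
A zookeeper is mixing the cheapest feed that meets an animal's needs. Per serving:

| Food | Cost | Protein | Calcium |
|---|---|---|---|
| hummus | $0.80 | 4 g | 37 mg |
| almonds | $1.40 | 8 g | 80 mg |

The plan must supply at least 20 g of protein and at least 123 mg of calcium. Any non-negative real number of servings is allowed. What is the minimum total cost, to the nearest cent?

$3.50

Minimising a linear cost over {protein ≥ 20, calcium ≥ 123, servings ≥ 0} — the optimum is at a vertex, using one or two foods.
hummus only: max(20/4, 123/37) = 5 servings → $4.00.
almonds only: max(20/8, 123/80) = 2.5 servings → $3.50.
hummus + almonds with both targets exact would need a negative amount; discard.
Cheapest feasible corner: $3.50.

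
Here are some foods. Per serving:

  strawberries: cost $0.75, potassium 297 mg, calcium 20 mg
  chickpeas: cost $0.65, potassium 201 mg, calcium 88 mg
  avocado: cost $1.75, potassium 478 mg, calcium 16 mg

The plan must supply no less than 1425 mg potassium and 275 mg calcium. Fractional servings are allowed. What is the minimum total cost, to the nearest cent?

$3.94

This is a tiny linear program; its minimum lies at a vertex of the feasible set. List the vertices and price them.
strawberries only: max(1425/297, 275/20) = 13.75 servings → $10.31.
chickpeas only: max(1425/201, 275/88) = 7.09 servings → $4.61.
avocado only: max(1425/478, 275/16) = 17.19 servings → $30.08.
strawberries + chickpeas with both tight: 3.171 servings and 2.404 servings → $3.94.
strawberries + avocado: the both-tight solution has a negative serving — not a feasible corner.
chickpeas + avocado with both tight: 2.797 servings and 1.805 servings → $4.98.
Cheapest feasible corner: $3.94.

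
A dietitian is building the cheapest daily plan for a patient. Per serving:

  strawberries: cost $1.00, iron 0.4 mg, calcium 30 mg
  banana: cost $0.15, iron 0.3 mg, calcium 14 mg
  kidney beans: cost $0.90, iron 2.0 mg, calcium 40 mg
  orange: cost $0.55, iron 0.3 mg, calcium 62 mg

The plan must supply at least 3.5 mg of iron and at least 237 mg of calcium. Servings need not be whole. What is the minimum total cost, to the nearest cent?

The cheapest plan sits at a corner of the feasible region — with two constraints it uses at most two foods.
strawberries only: max(3.5/0.4, 237/30) = 8.75 servings → $8.75.
banana only: max(3.5/0.3, 237/14) = 16.93 servings → $2.54.
kidney beans only: max(3.5/2.0, 237/40) = 5.925 servings → $5.33.
orange only: max(3.5/0.3, 237/62) = 11.67 servings → $6.42.
strawberries + banana with both tight: 6.5 servings and 3 servings → $6.95.
strawberries + kidney beans with both tight: 7.591 servings and 0.2318 servings → $7.80.
strawberries + orange: the both-tight solution has a negative serving — not a feasible corner.
banana + kidney beans: intersection lies outside the first quadrant.
banana + orange with both tight: 10.13 servings and 1.535 servings → $2.36.
kidney beans + orange with both tight: 1.303 servings and 2.982 servings → $2.81.
Cheapest feasible corner: $2.36.

$2.36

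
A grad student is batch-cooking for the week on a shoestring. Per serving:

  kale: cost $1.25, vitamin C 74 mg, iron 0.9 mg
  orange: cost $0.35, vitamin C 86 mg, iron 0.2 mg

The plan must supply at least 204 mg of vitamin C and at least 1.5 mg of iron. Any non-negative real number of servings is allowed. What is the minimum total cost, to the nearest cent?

$2.17

Check every corner: each single food scaled to meet both minima, and each pair solved so both constraints bind.
kale only: max(204/74, 1.5/0.9) = 2.757 servings → $3.45.
orange only: max(204/86, 1.5/0.2) = 7.5 servings → $2.62.
kale + orange with both tight: 1.409 servings and 1.16 servings → $2.17.
Cheapest feasible corner: $2.17.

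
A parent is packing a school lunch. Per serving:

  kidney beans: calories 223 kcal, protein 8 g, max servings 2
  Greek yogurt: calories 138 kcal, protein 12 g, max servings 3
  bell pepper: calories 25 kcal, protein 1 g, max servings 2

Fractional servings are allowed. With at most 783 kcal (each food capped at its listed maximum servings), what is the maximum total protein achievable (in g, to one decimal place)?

Protein per kcal: Greek yogurt 0.08696, bell pepper 0.04, kidney beans 0.03587.
Take 3 servings of Greek yogurt: uses 414 kcal, +36.0 g protein (running total 36.0 g).
Take 2 servings of bell pepper: uses 50 kcal, +2.0 g protein (running total 38.0 g).
Take 1.43 servings of kidney beans: uses 319 kcal, +11.4 g protein (running total 49.4 g).
Greedy by best ratio exhausts the calories allowance optimally: 49.4 g.

49.4 g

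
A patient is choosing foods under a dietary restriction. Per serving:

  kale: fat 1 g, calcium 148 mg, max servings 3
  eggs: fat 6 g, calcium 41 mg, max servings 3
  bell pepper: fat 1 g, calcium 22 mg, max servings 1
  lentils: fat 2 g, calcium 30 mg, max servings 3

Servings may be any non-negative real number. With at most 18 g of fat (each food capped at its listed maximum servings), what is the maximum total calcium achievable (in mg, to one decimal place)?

Calcium per g fat: kale 148, bell pepper 22, lentils 15, eggs 6.833.
Take 3 servings of kale: uses 3 g fat, +444.0 mg calcium (running total 444.0 mg).
Take 1 serving of bell pepper: uses 1 g fat, +22.0 mg calcium (running total 466.0 mg).
Take 3 servings of lentils: uses 6 g fat, +90.0 mg calcium (running total 556.0 mg).
Take 1.333 servings of eggs: uses 8 g fat, +54.7 mg calcium (running total 610.7 mg).
Filling greedily by calcium-per-g fat is optimal for one linear limit, giving 610.7 mg.

610.7 mg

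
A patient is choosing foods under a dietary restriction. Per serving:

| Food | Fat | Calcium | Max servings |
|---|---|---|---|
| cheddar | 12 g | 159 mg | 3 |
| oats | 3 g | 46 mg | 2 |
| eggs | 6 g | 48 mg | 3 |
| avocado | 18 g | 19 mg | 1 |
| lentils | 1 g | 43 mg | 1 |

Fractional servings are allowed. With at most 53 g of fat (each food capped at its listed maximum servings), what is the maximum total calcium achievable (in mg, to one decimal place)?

Calcium per g fat: lentils 43, oats 15.33, cheddar 13.25, eggs 8, avocado 1.056.
Take 1 serving of lentils: uses 1 g fat, +43.0 mg calcium (running total 43.0 mg).
Take 2 servings of oats: uses 6 g fat, +92.0 mg calcium (running total 135.0 mg).
Take 3 servings of cheddar: uses 36 g fat, +477.0 mg calcium (running total 612.0 mg).
Take 1.667 servings of eggs: uses 10 g fat, +80.0 mg calcium (running total 692.0 mg).
Filling greedily by calcium-per-g fat is optimal for one linear limit, giving 692.0 mg.

692.0 mg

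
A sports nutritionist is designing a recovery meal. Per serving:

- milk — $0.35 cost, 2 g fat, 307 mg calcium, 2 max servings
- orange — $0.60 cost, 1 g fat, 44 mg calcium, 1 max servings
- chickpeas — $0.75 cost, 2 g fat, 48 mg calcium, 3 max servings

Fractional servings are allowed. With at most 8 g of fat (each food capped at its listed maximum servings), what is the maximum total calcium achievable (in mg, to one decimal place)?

Calcium per g fat: milk 153.5, orange 44, chickpeas 24.
Take 2 servings of milk: uses 4 g fat, +614.0 mg calcium (running total 614.0 mg).
Take 1 serving of orange: uses 1 g fat, +44.0 mg calcium (running total 658.0 mg).
Take 1.5 servings of chickpeas: uses 3 g fat, +72.0 mg calcium (running total 730.0 mg).
Filling greedily by calcium-per-g fat is optimal for one linear limit, giving 730.0 mg.

730.0 mg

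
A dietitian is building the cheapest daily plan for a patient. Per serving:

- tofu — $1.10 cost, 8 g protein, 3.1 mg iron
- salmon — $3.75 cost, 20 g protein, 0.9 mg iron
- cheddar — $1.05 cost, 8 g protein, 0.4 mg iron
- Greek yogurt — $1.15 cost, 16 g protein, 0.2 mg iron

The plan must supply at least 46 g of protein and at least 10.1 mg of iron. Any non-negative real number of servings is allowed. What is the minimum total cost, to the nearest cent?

$4.97

An LP optimum is at a vertex; with two nutrient constraints at most two foods are used. Check each candidate.
tofu only: max(46/8, 10.1/3.1) = 5.75 servings → $6.33.
salmon only: max(46/20, 10.1/0.9) = 11.22 servings → $42.08.
cheddar only: max(46/8, 10.1/0.4) = 25.25 servings → $26.51.
Greek yogurt only: max(46/16, 10.1/0.2) = 50.5 servings → $58.08.
tofu + salmon with both tight: 2.931 servings and 1.128 servings → $7.45.
tofu + cheddar with both tight: 2.889 servings and 2.861 servings → $6.18.
tofu + Greek yogurt with both tight: 3.175 servings and 1.288 servings → $4.97.
salmon + cheddar: the both-tight solution has a negative serving — not a feasible corner.
salmon + Greek yogurt: intersection lies outside the first quadrant.
cheddar + Greek yogurt with both targets exact would need a negative amount; discard.
The minimum over all feasible corners is $4.97.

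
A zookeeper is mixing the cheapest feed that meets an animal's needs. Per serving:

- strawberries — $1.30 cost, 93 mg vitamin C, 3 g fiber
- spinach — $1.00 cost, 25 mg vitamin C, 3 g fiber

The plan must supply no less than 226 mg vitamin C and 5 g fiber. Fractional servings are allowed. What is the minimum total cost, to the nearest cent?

An LP optimum is at a vertex; with two nutrient constraints at most two foods are used. Check each candidate.
strawberries only: max(226/93, 5/3) = 2.43 servings → $3.16.
spinach only: max(226/25, 5/3) = 9.04 servings → $9.04.
strawberries + spinach: intersection lies outside the first quadrant.
Cheapest feasible corner: $3.16.

$3.16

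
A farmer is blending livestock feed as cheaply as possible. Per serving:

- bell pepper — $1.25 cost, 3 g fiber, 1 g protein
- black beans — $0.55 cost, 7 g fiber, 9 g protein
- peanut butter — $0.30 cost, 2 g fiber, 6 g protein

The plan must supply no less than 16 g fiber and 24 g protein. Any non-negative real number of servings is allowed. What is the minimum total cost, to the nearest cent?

$1.40

bell pepper only: max(16/3, 24/1) = 24 servings → $30.00.
black beans only: max(16/7, 24/9) = 2.667 servings → $1.47.
peanut butter only: max(16/2, 24/6) = 8 servings → $2.40.
bell pepper + black beans with both targets exact would need a negative amount; discard.
bell pepper + peanut butter with both tight: 3 servings and 3.5 servings → $4.80.
black beans + peanut butter with both tight: 2 servings and 1 serving → $1.40.
Cheapest feasible corner: $1.40.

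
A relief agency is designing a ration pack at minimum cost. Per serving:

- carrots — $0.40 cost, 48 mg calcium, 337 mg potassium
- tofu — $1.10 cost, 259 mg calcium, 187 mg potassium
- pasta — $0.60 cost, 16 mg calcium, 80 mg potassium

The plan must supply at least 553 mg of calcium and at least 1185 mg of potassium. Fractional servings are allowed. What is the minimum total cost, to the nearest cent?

$2.86

With two linear requirements the optimum uses one or two foods; enumerate the corners.
carrots only: max(553/48, 1185/337) = 11.52 servings → $4.61.
tofu only: max(553/259, 1185/187) = 6.337 servings → $6.97.
pasta only: max(553/16, 1185/80) = 34.56 servings → $20.74.
carrots + tofu with both tight: 2.599 servings and 1.654 servings → $2.86.
carrots + pasta: intersection lies outside the first quadrant.
tofu + pasta with both tight: 1.426 servings and 11.48 servings → $8.46.
The minimum over all feasible corners is $2.86.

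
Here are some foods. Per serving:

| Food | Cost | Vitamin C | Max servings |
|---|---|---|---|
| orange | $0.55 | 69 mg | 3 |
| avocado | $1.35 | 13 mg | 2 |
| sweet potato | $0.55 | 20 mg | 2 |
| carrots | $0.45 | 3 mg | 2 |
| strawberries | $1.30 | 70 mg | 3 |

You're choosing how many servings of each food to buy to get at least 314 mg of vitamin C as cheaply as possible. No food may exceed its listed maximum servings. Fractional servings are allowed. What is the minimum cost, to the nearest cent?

Cost per mg of vitamin C: orange $0.0080, strawberries $0.0186, sweet potato $0.0275, avocado $0.1038, carrots $0.1500.
Take 3 servings of orange: +207.0 mg vitamin C for $1.65 (total $1.65, still need 107.0 mg).
Take 1.529 servings of strawberries: +107.0 mg vitamin C for $1.99 (total $3.64, still need 0.0 mg).
Greedy by cheapest-per-mg is optimal for a single linear constraint, so the minimum cost is $3.64.

$3.64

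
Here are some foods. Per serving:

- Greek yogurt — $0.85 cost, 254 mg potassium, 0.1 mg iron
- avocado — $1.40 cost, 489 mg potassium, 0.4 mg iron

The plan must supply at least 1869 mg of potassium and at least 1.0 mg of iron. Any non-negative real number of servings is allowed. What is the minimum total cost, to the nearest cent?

$5.35

Greek yogurt only: max(1869/254, 1.0/0.1) = 10 servings → $8.50.
avocado only: max(1869/489, 1.0/0.4) = 3.822 servings → $5.35.
Greek yogurt + avocado with both tight: 4.907 servings and 1.273 servings → $5.95.
Cheapest feasible corner: $5.35.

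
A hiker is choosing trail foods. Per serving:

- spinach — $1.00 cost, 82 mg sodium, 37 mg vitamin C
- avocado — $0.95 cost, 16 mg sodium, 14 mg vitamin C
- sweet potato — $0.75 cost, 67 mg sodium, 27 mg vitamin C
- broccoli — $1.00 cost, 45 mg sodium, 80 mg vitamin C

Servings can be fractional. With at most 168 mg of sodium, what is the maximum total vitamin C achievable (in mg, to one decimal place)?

Vitamin C per mg sodium: broccoli 1.778, avocado 0.875, spinach 0.4512, sweet potato 0.403.
With no serving limits, spend the whole sodium allowance on broccoli: 168 mg / 45 mg × 80 mg = 298.7 mg.

298.7 mg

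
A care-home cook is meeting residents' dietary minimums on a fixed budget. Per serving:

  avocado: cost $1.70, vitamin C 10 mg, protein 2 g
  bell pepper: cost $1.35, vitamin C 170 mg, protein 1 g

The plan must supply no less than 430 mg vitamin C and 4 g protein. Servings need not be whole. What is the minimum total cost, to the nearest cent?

At the optimum either one food covers both requirements or two foods hit both targets exactly; no other combination can be cheaper.
avocado only: max(430/10, 4/2) = 43 servings → $73.10.
bell pepper only: max(430/170, 4/1) = 4 servings → $5.40.
avocado + bell pepper with both tight: 0.7576 servings and 2.485 servings → $4.64.
Cheapest feasible corner: $4.64.

$4.64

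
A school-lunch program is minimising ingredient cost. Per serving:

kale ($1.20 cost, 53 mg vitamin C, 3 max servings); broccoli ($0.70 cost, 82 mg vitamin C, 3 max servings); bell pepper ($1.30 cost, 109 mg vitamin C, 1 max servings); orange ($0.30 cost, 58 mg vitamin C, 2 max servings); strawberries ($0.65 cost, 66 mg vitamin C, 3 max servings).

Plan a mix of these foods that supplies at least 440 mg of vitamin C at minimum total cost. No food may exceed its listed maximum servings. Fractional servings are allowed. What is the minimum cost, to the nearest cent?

$3.47

Cost per mg of vitamin C: orange $0.0052, broccoli $0.0085, strawberries $0.0098, bell pepper $0.0119, kale $0.0226.
Take 2 servings of orange: +116.0 mg vitamin C for $0.60 (total $0.60, still need 324.0 mg).
Take 3 servings of broccoli: +246.0 mg vitamin C for $2.10 (total $2.70, still need 78.0 mg).
Take 1.182 servings of strawberries: +78.0 mg vitamin C for $0.77 (total $3.47, still need 0.0 mg).
Filling from the cheapest source first is optimal under one linear minimum: $3.47.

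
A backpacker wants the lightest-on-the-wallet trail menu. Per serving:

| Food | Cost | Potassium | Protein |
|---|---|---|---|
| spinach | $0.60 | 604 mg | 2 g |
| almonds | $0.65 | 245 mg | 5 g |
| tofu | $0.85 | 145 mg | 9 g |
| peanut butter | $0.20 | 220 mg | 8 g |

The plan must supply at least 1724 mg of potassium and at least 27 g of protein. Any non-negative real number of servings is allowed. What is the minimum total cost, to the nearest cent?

$1.57

A basic optimal solution has at most two foods positive. Try each food alone and each pair with both targets met exactly.
spinach only: max(1724/604, 27/2) = 13.5 servings → $8.10.
almonds only: max(1724/245, 27/5) = 7.037 servings → $4.57.
tofu only: max(1724/145, 27/9) = 11.89 servings → $10.11.
peanut butter only: max(1724/220, 27/8) = 7.836 servings → $1.57.
spinach + almonds with both tight: 0.7925 servings and 5.083 servings → $3.78.
spinach + tofu with both tight: 2.254 servings and 2.499 servings → $3.48.
spinach + peanut butter with both tight: 1.788 servings and 2.928 servings → $1.66.
almonds + tofu with both targets exact would need a negative amount; discard.
almonds + peanut butter with both targets exact would need a negative amount; discard.
tofu + peanut butter: the both-tight solution has a negative serving — not a feasible corner.
Cheapest feasible corner: $1.57.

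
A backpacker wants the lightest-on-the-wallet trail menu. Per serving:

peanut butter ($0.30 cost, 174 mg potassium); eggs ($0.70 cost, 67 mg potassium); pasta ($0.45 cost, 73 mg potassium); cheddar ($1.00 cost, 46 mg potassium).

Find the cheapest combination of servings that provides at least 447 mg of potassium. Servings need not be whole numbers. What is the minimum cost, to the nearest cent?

Cost per mg of potassium: peanut butter $0.0017, pasta $0.0062, eggs $0.0104, cheddar $0.0217.
With no serving limits, use only peanut butter: 447 mg / 174 mg = 2.569 servings × $0.30 = $0.77.

$0.77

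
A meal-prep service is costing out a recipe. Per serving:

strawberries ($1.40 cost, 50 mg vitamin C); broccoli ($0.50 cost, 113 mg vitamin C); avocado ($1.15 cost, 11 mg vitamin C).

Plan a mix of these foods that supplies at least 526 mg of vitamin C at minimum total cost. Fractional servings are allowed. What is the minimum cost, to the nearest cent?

$2.33

Cost per mg of vitamin C: broccoli $0.0044, strawberries $0.0280, avocado $0.1045.
With no serving limits, use only broccoli: 526 mg / 113 mg = 4.655 servings × $0.50 = $2.33.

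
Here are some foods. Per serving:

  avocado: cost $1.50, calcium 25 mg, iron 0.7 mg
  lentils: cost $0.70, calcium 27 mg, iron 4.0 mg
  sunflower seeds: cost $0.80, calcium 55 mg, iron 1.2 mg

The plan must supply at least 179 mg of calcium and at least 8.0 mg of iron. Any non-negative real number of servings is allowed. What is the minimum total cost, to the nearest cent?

avocado only: max(179/25, 8.0/0.7) = 11.43 servings → $17.14.
lentils only: max(179/27, 8.0/4.0) = 6.63 servings → $4.64.
sunflower seeds only: max(179/55, 8.0/1.2) = 6.667 servings → $5.33.
avocado + lentils with both tight: 6.165 servings and 0.9211 servings → $9.89.
avocado + sunflower seeds: the both-tight solution has a negative serving — not a feasible corner.
lentils + sunflower seeds with both tight: 1.2 servings and 2.665 servings → $2.97.
The minimum over all feasible corners is $2.97.

$2.97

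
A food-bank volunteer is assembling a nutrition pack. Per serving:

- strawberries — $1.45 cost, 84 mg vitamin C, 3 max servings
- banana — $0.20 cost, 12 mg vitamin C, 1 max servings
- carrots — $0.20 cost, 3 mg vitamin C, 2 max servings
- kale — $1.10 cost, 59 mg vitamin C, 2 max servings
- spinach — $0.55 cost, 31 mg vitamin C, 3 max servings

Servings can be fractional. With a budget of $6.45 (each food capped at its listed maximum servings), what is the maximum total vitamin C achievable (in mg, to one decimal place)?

370.4 mg

Vitamin C per dollar: banana 60, strawberries 57.93, spinach 56.36, kale 53.64, carrots 15.
Take 1 serving of banana: spends $0.20, +12.0 mg vitamin C (running total 12.0 mg).
Take 3 servings of strawberries: spends $4.35, +252.0 mg vitamin C (running total 264.0 mg).
Take 3 servings of spinach: spends $1.65, +93.0 mg vitamin C (running total 357.0 mg).
Take 0.2273 servings of kale: spends $0.25, +13.4 mg vitamin C (running total 370.4 mg).
Filling greedily by vitamin C-per-dollar is optimal for one linear limit, giving 370.4 mg.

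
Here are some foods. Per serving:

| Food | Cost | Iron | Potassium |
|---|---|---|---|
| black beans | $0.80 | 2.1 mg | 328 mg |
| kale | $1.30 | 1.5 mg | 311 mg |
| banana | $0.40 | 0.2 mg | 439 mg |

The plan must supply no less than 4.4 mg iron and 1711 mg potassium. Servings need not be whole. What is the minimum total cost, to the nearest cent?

$2.49

Check every corner: each single food scaled to meet both minima, and each pair solved so both constraints bind.
black beans only: max(4.4/2.1, 1711/328) = 5.216 servings → $4.17.
kale only: max(4.4/1.5, 1711/311) = 5.502 servings → $7.15.
banana only: max(4.4/0.2, 1711/439) = 22 servings → $8.80.
black beans + kale: the both-tight solution has a negative serving — not a feasible corner.
black beans + banana with both tight: 1.856 servings and 2.511 servings → $2.49.
kale + banana with both tight: 2.665 servings and 2.009 servings → $4.27.
The minimum over all feasible corners is $2.49.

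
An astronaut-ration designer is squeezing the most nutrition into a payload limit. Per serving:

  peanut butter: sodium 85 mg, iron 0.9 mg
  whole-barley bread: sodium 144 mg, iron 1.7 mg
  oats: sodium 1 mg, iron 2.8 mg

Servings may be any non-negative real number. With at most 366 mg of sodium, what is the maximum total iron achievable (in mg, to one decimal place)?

Iron per mg sodium: oats 2.8, whole-barley bread 0.01181, peanut butter 0.01059.
With no serving limits, spend the whole sodium allowance on oats: 366 mg / 1 mg × 2.8 mg = 1024.8 mg.

1024.8 mg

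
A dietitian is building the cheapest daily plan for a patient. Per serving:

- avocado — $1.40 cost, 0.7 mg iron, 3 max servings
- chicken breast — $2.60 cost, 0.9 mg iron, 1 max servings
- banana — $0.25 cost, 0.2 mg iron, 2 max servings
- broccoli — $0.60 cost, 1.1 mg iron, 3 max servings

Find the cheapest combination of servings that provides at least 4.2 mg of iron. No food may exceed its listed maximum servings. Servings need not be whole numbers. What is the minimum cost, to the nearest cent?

$3.30

Cost per mg of iron: broccoli $0.5455, banana $1.2500, avocado $2.0000, chicken breast $2.8889.
Take 3 servings of broccoli: +3.3 mg iron for $1.80 (total $1.80, still need 0.9 mg).
Take 2 servings of banana: +0.4 mg iron for $0.50 (total $2.30, still need 0.5 mg).
Take 0.7143 servings of avocado: +0.5 mg iron for $1.00 (total $3.30, still need 0.0 mg).
Filling from the cheapest source first is optimal under one linear minimum: $3.30.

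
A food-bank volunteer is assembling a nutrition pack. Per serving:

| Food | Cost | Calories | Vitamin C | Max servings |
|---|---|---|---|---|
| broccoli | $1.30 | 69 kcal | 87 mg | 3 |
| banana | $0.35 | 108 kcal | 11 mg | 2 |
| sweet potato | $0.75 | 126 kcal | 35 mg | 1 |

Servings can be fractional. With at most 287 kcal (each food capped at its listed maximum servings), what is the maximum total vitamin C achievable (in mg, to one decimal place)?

Vitamin C per kcal: broccoli 1.261, sweet potato 0.2778, banana 0.1019.
Take 3 servings of broccoli: uses 207 kcal, +261.0 mg vitamin C (running total 261.0 mg).
Take 0.6349 servings of sweet potato: uses 80 kcal, +22.2 mg vitamin C (running total 283.2 mg).
Filling greedily by vitamin C-per-kcal is optimal for one linear limit, giving 283.2 mg.

283.2 mg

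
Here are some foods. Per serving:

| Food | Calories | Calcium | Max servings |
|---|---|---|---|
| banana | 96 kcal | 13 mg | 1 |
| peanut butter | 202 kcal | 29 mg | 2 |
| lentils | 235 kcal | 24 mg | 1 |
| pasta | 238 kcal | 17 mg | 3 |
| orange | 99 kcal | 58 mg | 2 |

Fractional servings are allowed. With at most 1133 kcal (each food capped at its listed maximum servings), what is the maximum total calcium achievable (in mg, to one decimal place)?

225.3 mg

Calcium per kcal: orange 0.5859, peanut butter 0.1436, banana 0.1354, lentils 0.1021, pasta 0.07143.
Take 2 servings of orange: uses 198 kcal, +116.0 mg calcium (running total 116.0 mg).
Take 2 servings of peanut butter: uses 404 kcal, +58.0 mg calcium (running total 174.0 mg).
Take 1 serving of banana: uses 96 kcal, +13.0 mg calcium (running total 187.0 mg).
Take 1 serving of lentils: uses 235 kcal, +24.0 mg calcium (running total 211.0 mg).
Take 0.8403 servings of pasta: uses 200 kcal, +14.3 mg calcium (running total 225.3 mg).
Greedy by best ratio exhausts the calories allowance optimally: 225.3 mg.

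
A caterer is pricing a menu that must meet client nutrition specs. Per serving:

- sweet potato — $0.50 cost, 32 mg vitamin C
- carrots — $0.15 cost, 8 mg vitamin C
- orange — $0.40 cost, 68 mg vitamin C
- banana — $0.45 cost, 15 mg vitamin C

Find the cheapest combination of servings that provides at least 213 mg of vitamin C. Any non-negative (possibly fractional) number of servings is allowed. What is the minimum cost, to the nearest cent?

Cost per mg of vitamin C: orange $0.0059, sweet potato $0.0156, carrots $0.0187, banana $0.0300.
With no serving limits, use only orange: 213 mg / 68 mg = 3.132 servings × $0.40 = $1.25.

$1.25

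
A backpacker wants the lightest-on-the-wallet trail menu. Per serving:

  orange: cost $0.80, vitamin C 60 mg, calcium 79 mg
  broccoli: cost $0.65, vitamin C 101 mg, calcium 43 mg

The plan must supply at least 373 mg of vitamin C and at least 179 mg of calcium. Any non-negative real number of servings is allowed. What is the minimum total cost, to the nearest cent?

orange only: max(373/60, 179/79) = 6.217 servings → $4.97.
broccoli only: max(373/101, 179/43) = 4.163 servings → $2.71.
orange + broccoli with both tight: 0.3778 servings and 3.469 servings → $2.56.
So the least-cost plan costs $2.56.

$2.56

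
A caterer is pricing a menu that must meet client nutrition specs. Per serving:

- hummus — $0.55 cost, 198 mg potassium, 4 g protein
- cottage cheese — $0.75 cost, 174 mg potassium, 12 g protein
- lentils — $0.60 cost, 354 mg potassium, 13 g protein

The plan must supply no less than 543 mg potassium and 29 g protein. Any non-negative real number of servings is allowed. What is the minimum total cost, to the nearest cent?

The cheapest plan sits at a corner of the feasible region — with two constraints it uses at most two foods.
hummus only: max(543/198, 29/4) = 7.25 servings → $3.99.
cottage cheese only: max(543/174, 29/12) = 3.121 servings → $2.34.
lentils only: max(543/354, 29/13) = 2.231 servings → $1.34.
hummus + cottage cheese with both tight: 0.875 servings and 2.125 servings → $2.08.
hummus + lentils: intersection lies outside the first quadrant.
cottage cheese + lentils with both tight: 1.615 servings and 0.7402 servings → $1.66.
So the least-cost plan costs $1.34.

$1.34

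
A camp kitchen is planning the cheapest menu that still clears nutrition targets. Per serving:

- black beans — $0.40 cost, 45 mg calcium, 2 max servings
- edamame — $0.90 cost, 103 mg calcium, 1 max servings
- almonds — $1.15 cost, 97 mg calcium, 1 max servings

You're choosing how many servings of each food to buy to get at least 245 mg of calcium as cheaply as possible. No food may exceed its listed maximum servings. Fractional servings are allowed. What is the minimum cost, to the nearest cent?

$2.32

Cost per mg of calcium: edamame $0.0087, black beans $0.0089, almonds $0.0119.
Take 1 serving of edamame: +103.0 mg calcium for $0.90 (total $0.90, still need 142.0 mg).
Take 2 servings of black beans: +90.0 mg calcium for $0.80 (total $1.70, still need 52.0 mg).
Take 0.5361 servings of almonds: +52.0 mg calcium for $0.62 (total $2.32, still need 0.0 mg).
Greedy by cheapest-per-mg is optimal for a single linear constraint, so the minimum cost is $2.32.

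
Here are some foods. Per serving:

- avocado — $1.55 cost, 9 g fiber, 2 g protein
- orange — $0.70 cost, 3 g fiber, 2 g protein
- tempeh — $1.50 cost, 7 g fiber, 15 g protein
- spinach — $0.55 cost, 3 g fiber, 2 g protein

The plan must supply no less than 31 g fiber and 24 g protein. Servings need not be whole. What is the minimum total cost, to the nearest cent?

$5.71

Minimising a linear cost over {fiber ≥ 31, protein ≥ 24, servings ≥ 0} — the optimum is at a vertex, using one or two foods.
avocado only: max(31/9, 24/2) = 12 servings → $18.60.
orange only: max(31/3, 24/2) = 12 servings → $8.40.
tempeh only: max(31/7, 24/15) = 4.429 servings → $6.64.
spinach only: max(31/3, 24/2) = 12 servings → $6.60.
avocado + orange: intersection lies outside the first quadrant.
avocado + tempeh with both tight: 2.455 servings and 1.273 servings → $5.71.
avocado + spinach with both targets exact would need a negative amount; discard.
orange + tempeh with both tight: 9.581 servings and 0.3226 servings → $7.19.
orange + spinach (both tight): parallel constraints — no distinct corner.
tempeh + spinach with both tight: 0.3226 servings and 9.581 servings → $5.75.
Cheapest feasible corner: $5.71.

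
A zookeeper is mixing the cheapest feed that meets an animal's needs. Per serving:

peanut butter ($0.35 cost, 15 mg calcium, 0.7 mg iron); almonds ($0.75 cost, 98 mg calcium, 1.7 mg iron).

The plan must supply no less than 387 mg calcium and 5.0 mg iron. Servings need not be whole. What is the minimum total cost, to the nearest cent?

$2.96

An LP optimum is at a vertex; with two nutrient constraints at most two foods are used. Check each candidate.
peanut butter only: max(387/15, 5.0/0.7) = 25.8 servings → $9.03.
almonds only: max(387/98, 5.0/1.7) = 3.949 servings → $2.96.
peanut butter + almonds: intersection lies outside the first quadrant.
The minimum over all feasible corners is $2.96.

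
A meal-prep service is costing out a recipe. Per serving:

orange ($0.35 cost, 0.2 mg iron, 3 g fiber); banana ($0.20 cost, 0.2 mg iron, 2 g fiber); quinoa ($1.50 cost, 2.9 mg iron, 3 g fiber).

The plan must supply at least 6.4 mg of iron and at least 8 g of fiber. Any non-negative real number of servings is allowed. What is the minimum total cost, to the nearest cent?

$3.38

An LP optimum is at a vertex; with two nutrient constraints at most two foods are used. Check each candidate.
orange only: max(6.4/0.2, 8/3) = 32 servings → $11.20.
banana only: max(6.4/0.2, 8/2) = 32 servings → $6.40.
quinoa only: max(6.4/2.9, 8/3) = 2.667 servings → $4.00.
orange + banana: the both-tight solution has a negative serving — not a feasible corner.
orange + quinoa with both tight: 0.4938 servings and 2.173 servings → $3.43.
banana + quinoa with both tight: 0.7692 servings and 2.154 servings → $3.38.
Cheapest feasible corner: $3.38.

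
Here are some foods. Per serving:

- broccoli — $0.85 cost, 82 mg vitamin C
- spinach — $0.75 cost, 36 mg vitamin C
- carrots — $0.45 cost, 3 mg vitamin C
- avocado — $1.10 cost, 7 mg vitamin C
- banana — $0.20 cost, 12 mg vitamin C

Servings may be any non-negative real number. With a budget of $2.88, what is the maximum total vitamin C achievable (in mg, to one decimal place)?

277.8 mg

Vitamin C per dollar: broccoli 96.47, banana 60, spinach 48, carrots 6.667, avocado 6.364.
With no serving limits, spend the whole cost allowance on broccoli: $2.88 / $0.85 × 82 mg = 277.8 mg.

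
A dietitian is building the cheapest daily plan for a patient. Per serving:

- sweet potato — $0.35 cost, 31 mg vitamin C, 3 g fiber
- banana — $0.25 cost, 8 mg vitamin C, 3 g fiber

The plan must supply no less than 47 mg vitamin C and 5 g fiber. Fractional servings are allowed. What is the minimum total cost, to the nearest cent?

sweet potato only: max(47/31, 5/3) = 1.667 servings → $0.58.
banana only: max(47/8, 5/3) = 5.875 servings → $1.47.
sweet potato + banana with both tight: 1.464 servings and 0.2029 servings → $0.56.
So the least-cost plan costs $0.56.

$0.56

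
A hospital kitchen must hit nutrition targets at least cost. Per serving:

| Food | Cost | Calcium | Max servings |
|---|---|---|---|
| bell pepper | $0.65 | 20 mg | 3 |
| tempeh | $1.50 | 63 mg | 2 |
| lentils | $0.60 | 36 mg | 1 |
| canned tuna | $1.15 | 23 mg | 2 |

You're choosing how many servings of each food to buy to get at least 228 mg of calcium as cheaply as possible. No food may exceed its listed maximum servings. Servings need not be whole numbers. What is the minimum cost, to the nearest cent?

Cost per mg of calcium: lentils $0.0167, tempeh $0.0238, bell pepper $0.0325, canned tuna $0.0500.
Take 1 serving of lentils: +36.0 mg calcium for $0.60 (total $0.60, still need 192.0 mg).
Take 2 servings of tempeh: +126.0 mg calcium for $3.00 (total $3.60, still need 66.0 mg).
Take 3 servings of bell pepper: +60.0 mg calcium for $1.95 (total $5.55, still need 6.0 mg).
Take 0.2609 servings of canned tuna: +6.0 mg calcium for $0.30 (total $5.85, still need 0.0 mg).
Filling from the cheapest source first is optimal under one linear minimum: $5.85.

$5.85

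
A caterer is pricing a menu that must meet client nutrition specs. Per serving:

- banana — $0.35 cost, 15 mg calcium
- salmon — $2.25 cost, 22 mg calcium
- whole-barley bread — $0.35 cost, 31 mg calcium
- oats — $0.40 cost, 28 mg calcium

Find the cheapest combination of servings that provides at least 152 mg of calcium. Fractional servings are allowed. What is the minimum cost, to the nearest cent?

$1.72

Cost per mg of calcium: whole-barley bread $0.0113, oats $0.0143, banana $0.0233, salmon $0.1023.
With no serving limits, use only whole-barley bread: 152 mg / 31 mg = 4.903 servings × $0.35 = $1.72.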